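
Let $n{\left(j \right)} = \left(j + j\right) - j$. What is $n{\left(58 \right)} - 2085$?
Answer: $-2027$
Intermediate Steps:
$n{\left(j \right)} = j$ ($n{\left(j \right)} = 2 j - j = j$)
$n{\left(58 \right)} - 2085 = 58 - 2085 = -2027$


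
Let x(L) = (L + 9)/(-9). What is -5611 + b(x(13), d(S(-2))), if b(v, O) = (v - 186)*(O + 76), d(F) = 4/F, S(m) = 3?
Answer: -544969/27 ≈ -20184.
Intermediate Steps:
x(L) = -1 - L/9 (x(L) = (9 + L)*(-⅑) = -1 - L/9)
b(v, O) = (-186 + v)*(76 + O)
-5611 + b(x(13), d(S(-2))) = -5611 + (-14136 - 744/3 + 76*(-1 - ⅑*13) + (4/3)*(-1 - ⅑*13)) = -5611 + (-14136 - 744/3 + 76*(-1 - 13/9) + (4*(⅓))*(-1 - 13/9)) = -5611 + (-14136 - 186*4/3 + 76*(-22/9) + (4/3)*(-22/9)) = -5611 + (-14136 - 248 - 1672/9 - 88/27) = -5611 - 393472/27 = -544969/27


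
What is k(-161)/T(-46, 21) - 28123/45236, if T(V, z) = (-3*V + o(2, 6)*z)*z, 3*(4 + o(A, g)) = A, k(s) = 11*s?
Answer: -2147725/1153518 ≈ -1.8619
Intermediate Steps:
o(A, g) = -4 + A/3
T(V, z) = z*(-3*V - 10*z/3) (T(V, z) = (-3*V + (-4 + (⅓)*2)*z)*z = (-3*V + (-4 + ⅔)*z)*z = (-3*V - 10*z/3)*z = z*(-3*V - 10*z/3))
k(-161)/T(-46, 21) - 28123/45236 = (11*(-161))/((-⅓*21*(9*(-46) + 10*21))) - 28123/45236 = -1771*(-1/(7*(-414 + 210))) - 28123*1/45236 = -1771/((-⅓*21*(-204))) - 28123/45236 = -1771/1428 - 28123/45236 = -1771*1/1428 - 28123/45236 = -253/204 - 28123/45236 = -2147725/1153518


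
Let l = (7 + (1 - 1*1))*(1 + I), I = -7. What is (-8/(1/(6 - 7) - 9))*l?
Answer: -168/5 ≈ -33.600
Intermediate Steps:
l = -42 (l = (7 + (1 - 1*1))*(1 - 7) = (7 + (1 - 1))*(-6) = (7 + 0)*(-6) = 7*(-6) = -42)
(-8/(1/(6 - 7) - 9))*l = (-8/(1/(6 - 7) - 9))*(-42) = (-8/(1/(-1) - 9))*(-42) = (-8/(-1 - 9))*(-42) = (-8/(-10))*(-42) = -⅒*(-8)*(-42) = (⅘)*(-42) = -168/5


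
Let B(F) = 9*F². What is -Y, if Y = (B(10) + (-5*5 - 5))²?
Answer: -756900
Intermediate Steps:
Y = 756900 (Y = (9*10² + (-5*5 - 5))² = (9*100 + (-25 - 5))² = (900 - 30)² = 870² = 756900)
-Y = -1*756900 = -756900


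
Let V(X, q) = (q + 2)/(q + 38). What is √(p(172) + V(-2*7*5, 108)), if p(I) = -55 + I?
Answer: 2*√156877/73 ≈ 10.851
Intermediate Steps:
V(X, q) = (2 + q)/(38 + q)
√(p(172) + V(-2*7*5, 108)) = √((-55 + 172) + (2 + 108)/(38 + 108)) = √(117 + 110/146) = √(117 + (1/146)*110) = √(117 + 55/73) = √(8596/73) = 2*√156877/73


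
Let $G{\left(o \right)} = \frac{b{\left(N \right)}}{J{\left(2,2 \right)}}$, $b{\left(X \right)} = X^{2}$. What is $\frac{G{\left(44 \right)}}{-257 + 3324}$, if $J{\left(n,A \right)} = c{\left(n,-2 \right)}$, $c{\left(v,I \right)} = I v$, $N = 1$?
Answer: $- \frac{1}{12268} \approx -8.1513 \cdot 10^{-5}$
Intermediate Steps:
$J{\left(n,A \right)} = - 2 n$
$G{\left(o \right)} = - \frac{1}{4}$ ($G{\left(o \right)} = \frac{1^{2}}{\left(-2\right) 2} = 1 \frac{1}{-4} = 1 \left(- \frac{1}{4}\right) = - \frac{1}{4}$)
$\frac{G{\left(44 \right)}}{-257 + 3324} = - \frac{1}{4 \left(-257 + 3324\right)} = - \frac{1}{4 \cdot 3067} = \left(- \frac{1}{4}\right) \frac{1}{3067} = - \frac{1}{12268}$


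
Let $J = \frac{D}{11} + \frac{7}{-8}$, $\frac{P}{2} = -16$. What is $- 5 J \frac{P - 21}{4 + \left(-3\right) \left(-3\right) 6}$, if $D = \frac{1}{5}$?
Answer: $- \frac{689}{176} \approx -3.9148$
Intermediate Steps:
$D = \frac{1}{5} \approx 0.2$
$P = -32$ ($P = 2 \left(-16\right) = -32$)
$J = - \frac{377}{440}$ ($J = \frac{1}{5 \cdot 11} + \frac{7}{-8} = \frac{1}{5} \cdot \frac{1}{11} + 7 \left(- \frac{1}{8}\right) = \frac{1}{55} - \frac{7}{8} = - \frac{377}{440} \approx -0.85682$)
$- 5 J \frac{P - 21}{4 + \left(-3\right) \left(-3\right) 6} = \left(-5\right) \left(- \frac{377}{440}\right) \frac{-32 - 21}{4 + \left(-3\right) \left(-3\right) 6} = \frac{377 \left(- \frac{53}{4 + 9 \cdot 6}\right)}{88} = \frac{377 \left(- \frac{53}{4 + 54}\right)}{88} = \frac{377 \left(- \frac{53}{58}\right)}{88} = \frac{377 \left(\left(-53\right) \frac{1}{58}\right)}{88} = \frac{377}{88} \left(- \frac{53}{58}\right) = - \frac{689}{176}$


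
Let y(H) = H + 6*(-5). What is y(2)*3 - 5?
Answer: -89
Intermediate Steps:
y(H) = -30 + H (y(H) = H - 30 = -30 + H)
y(2)*3 - 5 = (-30 + 2)*3 - 5 = -28*3 - 5 = -84 - 5 = -89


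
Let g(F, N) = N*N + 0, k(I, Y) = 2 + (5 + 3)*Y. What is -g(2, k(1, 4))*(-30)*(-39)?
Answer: -1352520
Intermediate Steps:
k(I, Y) = 2 + 8*Y
g(F, N) = N**2 (g(F, N) = N**2 + 0 = N**2)
-g(2, k(1, 4))*(-30)*(-39) = -(2 + 8*4)**2*(-30)*(-39) = -(2 + 32)**2*(-30)*(-39) = -34**2*(-30)*(-39) = -1156*(-30)*(-39) = -(-34680)*(-39) = -1*1352520 = -1352520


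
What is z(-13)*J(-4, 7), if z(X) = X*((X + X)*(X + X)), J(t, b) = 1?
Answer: -8788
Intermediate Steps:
z(X) = 4*X³ (z(X) = X*((2*X)*(2*X)) = X*(4*X²) = 4*X³)
z(-13)*J(-4, 7) = (4*(-13)³)*1 = (4*(-2197))*1 = -8788*1 = -8788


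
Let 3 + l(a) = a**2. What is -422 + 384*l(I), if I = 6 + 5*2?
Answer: 96730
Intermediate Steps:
I = 16 (I = 6 + 10 = 16)
l(a) = -3 + a**2
-422 + 384*l(I) = -422 + 384*(-3 + 16**2) = -422 + 384*(-3 + 256) = -422 + 384*253 = -422 + 97152 = 96730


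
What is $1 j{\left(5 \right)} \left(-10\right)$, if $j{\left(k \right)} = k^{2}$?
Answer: $-250$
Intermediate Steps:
$1 j{\left(5 \right)} \left(-10\right) = 1 \cdot 5^{2} \left(-10\right) = 1 \cdot 25 \left(-10\right) = 25 \left(-10\right) = -250$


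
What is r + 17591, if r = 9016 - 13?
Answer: 26594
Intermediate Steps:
r = 9003
r + 17591 = 9003 + 17591 = 26594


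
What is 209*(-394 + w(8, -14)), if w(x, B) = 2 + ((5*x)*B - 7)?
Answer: -200431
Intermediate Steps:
w(x, B) = -5 + 5*B*x (w(x, B) = 2 + (5*B*x - 7) = 2 + (-7 + 5*B*x) = -5 + 5*B*x)
209*(-394 + w(8, -14)) = 209*(-394 + (-5 + 5*(-14)*8)) = 209*(-394 + (-5 - 560)) = 209*(-394 - 565) = 209*(-959) = -200431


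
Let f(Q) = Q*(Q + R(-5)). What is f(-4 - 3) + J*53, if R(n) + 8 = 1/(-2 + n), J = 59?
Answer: 3233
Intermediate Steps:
R(n) = -8 + 1/(-2 + n)
f(Q) = Q*(-57/7 + Q) (f(Q) = Q*(Q + (17 - 8*(-5))/(-2 - 5)) = Q*(Q + (17 + 40)/(-7)) = Q*(Q - ⅐*57) = Q*(Q - 57/7) = Q*(-57/7 + Q))
f(-4 - 3) + J*53 = (-4 - 3)*(-57 + 7*(-4 - 3))/7 + 59*53 = (⅐)*(-7)*(-57 + 7*(-7)) + 3127 = (⅐)*(-7)*(-57 - 49) + 3127 = (⅐)*(-7)*(-106) + 3127 = 106 + 3127 = 3233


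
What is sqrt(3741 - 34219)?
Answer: 7*I*sqrt(622) ≈ 174.58*I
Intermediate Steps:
sqrt(3741 - 34219) = sqrt(-30478) = 7*I*sqrt(622)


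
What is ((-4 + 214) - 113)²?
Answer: 9409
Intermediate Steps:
((-4 + 214) - 113)² = (210 - 113)² = 97² = 9409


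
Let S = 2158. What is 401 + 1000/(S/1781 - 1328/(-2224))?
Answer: 6571089/6889 ≈ 953.85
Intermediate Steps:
401 + 1000/(S/1781 - 1328/(-2224)) = 401 + 1000/(2158/1781 - 1328/(-2224)) = 401 + 1000/(2158*(1/1781) - 1328*(-1/2224)) = 401 + 1000/(166/137 + 83/139) = 401 + 1000/(34445/19043) = 401 + 1000*(19043/34445) = 401 + 3808600/6889 = 6571089/6889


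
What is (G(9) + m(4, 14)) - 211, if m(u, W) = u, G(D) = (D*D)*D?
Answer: 522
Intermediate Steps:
G(D) = D³ (G(D) = D²*D = D³)
(G(9) + m(4, 14)) - 211 = (9³ + 4) - 211 = (729 + 4) - 211 = 733 - 211 = 522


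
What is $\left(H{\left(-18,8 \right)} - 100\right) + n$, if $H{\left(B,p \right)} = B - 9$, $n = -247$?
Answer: $-374$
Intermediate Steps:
$H{\left(B,p \right)} = -9 + B$ ($H{\left(B,p \right)} = B - 9 = -9 + B$)
$\left(H{\left(-18,8 \right)} - 100\right) + n = \left(\left(-9 - 18\right) - 100\right) - 247 = \left(-27 + \left(-163 + 63\right)\right) - 247 = \left(-27 - 100\right) - 247 = -127 - 247 = -374$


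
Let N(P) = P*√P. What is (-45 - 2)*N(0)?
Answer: 0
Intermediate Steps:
N(P) = P^(3/2)
(-45 - 2)*N(0) = (-45 - 2)*0^(3/2) = -47*0 = 0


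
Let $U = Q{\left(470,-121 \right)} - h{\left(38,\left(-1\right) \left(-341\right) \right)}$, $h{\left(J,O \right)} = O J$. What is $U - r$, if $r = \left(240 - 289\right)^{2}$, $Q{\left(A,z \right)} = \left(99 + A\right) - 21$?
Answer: $-14811$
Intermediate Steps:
$h{\left(J,O \right)} = J O$
$Q{\left(A,z \right)} = 78 + A$
$U = -12410$ ($U = \left(78 + 470\right) - 38 \left(\left(-1\right) \left(-341\right)\right) = 548 - 38 \cdot 341 = 548 - 12958 = -12410$)
$r = 2401$ ($r = \left(-49\right)^{2} = 2401$)
$U - r = -12410 - 2401 = -14811$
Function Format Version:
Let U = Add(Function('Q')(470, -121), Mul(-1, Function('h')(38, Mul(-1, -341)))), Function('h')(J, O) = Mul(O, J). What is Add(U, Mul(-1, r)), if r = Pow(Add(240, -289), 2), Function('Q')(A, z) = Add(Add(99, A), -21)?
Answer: -14811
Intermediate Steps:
Function('h')(J, O) = Mul(J, O)
Function('Q')(A, z) = Add(78, A)
U = -12410 (U = Add(Add(78, 470), Mul(-1, Mul(38, Mul(-1, -341)))) = Add(548, Mul(-1, Mul(38, 341))) = Add(548, Mul(-1, 12958)) = Add(548, -12958) = -12410)
r = 2401 (r = Pow(-49, 2) = 2401)
Add(U, Mul(-1, r)) = Add(-12410, Mul(-1, 2401)) = Add(-12410, -2401) = -14811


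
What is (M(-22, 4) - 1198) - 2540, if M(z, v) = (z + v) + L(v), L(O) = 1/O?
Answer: -15023/4 ≈ -3755.8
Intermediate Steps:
L(O) = 1/O
M(z, v) = v + z + 1/v (M(z, v) = (z + v) + 1/v = (v + z) + 1/v = v + z + 1/v)
(M(-22, 4) - 1198) - 2540 = ((4 - 22 + 1/4) - 1198) - 2540 = (-71/4 - 1198) - 2540 = -4863/4 - 2540 = -15023/4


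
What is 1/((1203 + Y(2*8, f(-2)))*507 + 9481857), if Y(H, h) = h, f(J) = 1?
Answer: 1/10092285 ≈ 9.9086e-8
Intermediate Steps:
1/((1203 + Y(2*8, f(-2)))*507 + 9481857) = 1/((1203 + 1)*507 + 9481857) = 1/(1204*507 + 9481857) = 1/(610428 + 9481857) = 1/10092285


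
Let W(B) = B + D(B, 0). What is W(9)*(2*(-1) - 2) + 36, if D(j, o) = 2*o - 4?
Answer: 16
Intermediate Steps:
D(j, o) = -4 + 2*o
W(B) = -4 + B (W(B) = B + (-4 + 2*0) = B + (-4 + 0) = B - 4 = -4 + B)
W(9)*(2*(-1) - 2) + 36 = (-4 + 9)*(2*(-1) - 2) + 36 = 5*(-2 - 2) + 36 = 5*(-4) + 36 = -20 + 36 = 16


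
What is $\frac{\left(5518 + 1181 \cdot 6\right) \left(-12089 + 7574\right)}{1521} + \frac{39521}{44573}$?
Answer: $- \frac{845486091313}{22598511} \approx -37413.0$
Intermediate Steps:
$\frac{\left(5518 + 1181 \cdot 6\right) \left(-12089 + 7574\right)}{1521} + \frac{39521}{44573} = \left(5518 + 7086\right) \left(-4515\right) \frac{1}{1521} + 39521 \cdot \frac{1}{44573} = 12604 \left(-4515\right) \frac{1}{1521} + \frac{39521}{44573} = \left(-56907060\right) \frac{1}{1521} + \frac{39521}{44573} = - \frac{18969020}{507} + \frac{39521}{44573} = - \frac{845486091313}{22598511}$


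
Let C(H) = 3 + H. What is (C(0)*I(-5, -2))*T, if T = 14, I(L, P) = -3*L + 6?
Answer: 882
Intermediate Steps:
I(L, P) = 6 - 3*L
(C(0)*I(-5, -2))*T = ((3 + 0)*(6 - 3*(-5)))*14 = (3*(6 + 15))*14 = (3*21)*14 = 63*14 = 882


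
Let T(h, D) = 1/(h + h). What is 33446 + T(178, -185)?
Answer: 11906777/356 ≈ 33446.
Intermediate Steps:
T(h, D) = 1/(2*h)
33446 + T(178, -185) = 33446 + (½)/178 = 33446 + (½)*(1/178) = 33446 + 1/356 = 11906777/356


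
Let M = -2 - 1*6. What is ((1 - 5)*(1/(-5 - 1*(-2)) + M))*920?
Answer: 92000/3 ≈ 30667.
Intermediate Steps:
M = -8 (M = -2 - 6 = -8)
((1 - 5)*(1/(-5 - 1*(-2)) + M))*920 = ((1 - 5)*(1/(-5 - 1*(-2)) - 8))*920 = -4*(1/(-5 + 2) - 8)*920 = -4*(1/(-3) - 8)*920 = -4*(-⅓ - 8)*920 = -4*(-25/3)*920 = (100/3)*920 = 92000/3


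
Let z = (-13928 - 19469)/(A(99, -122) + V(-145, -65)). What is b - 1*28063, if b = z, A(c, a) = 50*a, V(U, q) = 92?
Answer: -168569107/6008 ≈ -28057.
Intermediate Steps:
z = 33397/6008 (z = (-13928 - 19469)/(50*(-122) + 92) = -33397/(-6100 + 92) = -33397/(-6008) = -33397*(-1/6008) = 33397/6008 ≈ 5.5588)
b = 33397/6008 ≈ 5.5588
b - 1*28063 = 33397/6008 - 1*28063 = 33397/6008 - 28063 = -168569107/6008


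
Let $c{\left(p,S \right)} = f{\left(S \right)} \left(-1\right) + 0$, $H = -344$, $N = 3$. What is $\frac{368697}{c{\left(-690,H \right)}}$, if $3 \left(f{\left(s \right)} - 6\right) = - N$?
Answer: $- \frac{368697}{5} \approx -73739.0$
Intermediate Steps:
$f{\left(s \right)} = 5$ ($f{\left(s \right)} = 6 + \frac{\left(-1\right) 3}{3} = 6 + \frac{1}{3} \left(-3\right) = 6 - 1 = 5$)
$c{\left(p,S \right)} = -5$ ($c{\left(p,S \right)} = 5 \left(-1\right) + 0 = -5 + 0 = -5$)
$\frac{368697}{c{\left(-690,H \right)}} = \frac{368697}{-5} = 368697 \left(- \frac{1}{5}\right) = - \frac{368697}{5}$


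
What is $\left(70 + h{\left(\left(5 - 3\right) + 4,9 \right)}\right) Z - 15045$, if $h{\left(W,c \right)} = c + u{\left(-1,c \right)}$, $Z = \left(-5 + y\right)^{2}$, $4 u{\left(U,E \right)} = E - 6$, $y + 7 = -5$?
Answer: $\frac{32011}{4} \approx 8002.8$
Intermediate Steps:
$y = -12$ ($y = -7 - 5 = -12$)
$u{\left(U,E \right)} = - \frac{3}{2} + \frac{E}{4}$ ($u{\left(U,E \right)} = \frac{E - 6}{4} = \frac{-6 + E}{4} = - \frac{3}{2} + \frac{E}{4}$)
$Z = 289$ ($Z = \left(-5 - 12\right)^{2} = \left(-17\right)^{2} = 289$)
$h{\left(W,c \right)} = - \frac{3}{2} + \frac{5 c}{4}$ ($h{\left(W,c \right)} = c + \left(- \frac{3}{2} + \frac{c}{4}\right) = - \frac{3}{2} + \frac{5 c}{4}$)
$\left(70 + h{\left(\left(5 - 3\right) + 4,9 \right)}\right) Z - 15045 = \left(70 + \left(- \frac{3}{2} + \frac{5}{4} \cdot 9\right)\right) 289 - 15045 = \left(70 + \left(- \frac{3}{2} + \frac{45}{4}\right)\right) 289 - 15045 = \left(70 + \frac{39}{4}\right) 289 - 15045 = \frac{319}{4} \cdot 289 - 15045 = \frac{92191}{4} - 15045 = \frac{32011}{4}$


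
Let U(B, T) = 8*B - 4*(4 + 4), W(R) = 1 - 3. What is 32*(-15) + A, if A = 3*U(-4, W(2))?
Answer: -672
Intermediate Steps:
W(R) = -2
U(B, T) = -32 + 8*B (U(B, T) = 8*B - 4*8 = 8*B - 32 = -32 + 8*B)
A = -192 (A = 3*(-32 + 8*(-4)) = 3*(-32 - 32) = 3*(-64) = -192)
32*(-15) + A = 32*(-15) - 192 = -480 - 192 = -672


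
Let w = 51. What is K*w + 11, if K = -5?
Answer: -244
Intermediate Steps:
K*w + 11 = -5*51 + 11 = -255 + 11 = -244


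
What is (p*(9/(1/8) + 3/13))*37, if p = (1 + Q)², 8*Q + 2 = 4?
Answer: 868575/208 ≈ 4175.8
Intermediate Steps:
Q = ¼ (Q = -¼ + (⅛)*4 = -¼ + ½ = ¼ ≈ 0.25000)
p = 25/16 (p = (1 + ¼)² = (5/4)² = 25/16 ≈ 1.5625)
(p*(9/(1/8) + 3/13))*37 = (25*(9/(1/8) + 3/13)/16)*37 = (25*(9/(⅛) + 3*(1/13))/16)*37 = (25*(9*8 + 3/13)/16)*37 = (25*(72 + 3/13)/16)*37 = ((25/16)*(939/13))*37 = (23475/208)*37 = 868575/208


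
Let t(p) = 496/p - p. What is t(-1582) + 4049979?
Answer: 3204784503/791 ≈ 4.0516e+6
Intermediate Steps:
t(p) = -p + 496/p
t(-1582) + 4049979 = (-1*(-1582) + 496/(-1582)) + 4049979 = (1582 + 496*(-1/1582)) + 4049979 = (1582 - 248/791) + 4049979 = 1251114/791 + 4049979 = 3204784503/791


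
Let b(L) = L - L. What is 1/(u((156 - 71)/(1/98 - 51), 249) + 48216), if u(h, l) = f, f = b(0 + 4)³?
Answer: 1/48216 ≈ 2.0740e-5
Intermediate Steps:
b(L) = 0
f = 0 (f = 0³ = 0)
u(h, l) = 0
1/(u((156 - 71)/(1/98 - 51), 249) + 48216) = 1/(0 + 48216) = 1/48216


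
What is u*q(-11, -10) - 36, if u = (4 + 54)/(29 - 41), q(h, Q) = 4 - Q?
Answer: -311/3 ≈ -103.67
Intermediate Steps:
u = -29/6 (u = 58/(-12) = 58*(-1/12) = -29/6 ≈ -4.8333)
u*q(-11, -10) - 36 = -29*(4 - 1*(-10))/6 - 36 = -29*(4 + 10)/6 - 36 = -29/6*14 - 36 = -203/3 - 36 = -311/3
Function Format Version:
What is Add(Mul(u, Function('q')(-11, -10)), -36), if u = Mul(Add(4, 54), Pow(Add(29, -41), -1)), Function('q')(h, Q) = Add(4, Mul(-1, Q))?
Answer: Rational(-311, 3) ≈ -103.67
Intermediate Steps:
u = Rational(-29, 6) (u = Mul(58, Pow(-12, -1)) = Mul(58, Rational(-1, 12)) = Rational(-29, 6) ≈ -4.8333)
Add(Mul(u, Function('q')(-11, -10)), -36) = Add(Mul(Rational(-29, 6), Add(4, Mul(-1, -10))), -36) = Add(Mul(Rational(-29, 6), Add(4, 10)), -36) = Add(Mul(Rational(-29, 6), 14), -36) = Add(Rational(-203, 3), -36) = Rational(-311, 3)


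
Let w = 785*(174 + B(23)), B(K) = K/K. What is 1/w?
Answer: 1/137375 ≈ 7.2793e-6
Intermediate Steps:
B(K) = 1
w = 137375 (w = 785*(174 + 1) = 785*175 = 137375)
1/w = 1/137375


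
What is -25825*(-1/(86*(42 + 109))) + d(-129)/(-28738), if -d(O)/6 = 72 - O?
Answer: 378909983/186595834 ≈ 2.0306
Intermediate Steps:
d(O) = -432 + 6*O (d(O) = -6*(72 - O) = -432 + 6*O)
-25825*(-1/(86*(42 + 109))) + d(-129)/(-28738) = -25825*(-1/(86*(42 + 109))) + (-432 + 6*(-129))/(-28738) = -25825/(151*(-86)) + (-432 - 774)*(-1/28738) = -25825/(-12986) - 1206*(-1/28738) = -25825*(-1/12986) + 603/14369 = 25825/12986 + 603/14369 = 378909983/186595834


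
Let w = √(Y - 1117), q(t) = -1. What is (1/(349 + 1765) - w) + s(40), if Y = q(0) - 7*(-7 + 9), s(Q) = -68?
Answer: -143751/2114 - 2*I*√283 ≈ -68.0 - 33.645*I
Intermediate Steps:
Y = -15 (Y = -1 - 7*(-7 + 9) = -1 - 7*2 = -1 - 14 = -15)
w = 2*I*√283 (w = √(-15 - 1117) = √(-1132) = 2*I*√283 ≈ 33.645*I)
(1/(349 + 1765) - w) + s(40) = (1/(349 + 1765) - 2*I*√283) - 68 = (1/2114 - 2*I*√283) - 68 = -143751/2114 - 2*I*√283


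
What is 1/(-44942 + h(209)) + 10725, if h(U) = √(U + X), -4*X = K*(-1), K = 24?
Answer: 21662174228083/2019783149 - √215/2019783149 ≈ 10725.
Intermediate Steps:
X = 6 (X = -6*(-1) = -¼*(-24) = 6)
h(U) = √(6 + U) (h(U) = √(U + 6) = √(6 + U))
1/(-44942 + h(209)) + 10725 = 1/(-44942 + √(6 + 209)) + 10725 = 1/(-44942 + √215) + 10725 = 10725 + 1/(-44942 + √215)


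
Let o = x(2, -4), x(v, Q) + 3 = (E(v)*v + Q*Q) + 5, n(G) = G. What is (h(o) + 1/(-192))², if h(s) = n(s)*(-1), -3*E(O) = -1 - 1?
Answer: 13786369/36864 ≈ 373.98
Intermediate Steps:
E(O) = ⅔ (E(O) = -(-1 - 1)/3 = -⅓*(-2) = ⅔)
x(v, Q) = 2 + Q² + 2*v/3 (x(v, Q) = -3 + ((2*v/3 + Q*Q) + 5) = -3 + ((2*v/3 + Q²) + 5) = -3 + ((Q² + 2*v/3) + 5) = -3 + (5 + Q² + 2*v/3) = 2 + Q² + 2*v/3)
o = 58/3 (o = 2 + (-4)² + (⅔)*2 = 2 + 16 + 4/3 = 58/3 ≈ 19.333)
h(s) = -s (h(s) = s*(-1) = -s)
(h(o) + 1/(-192))² = (-1*58/3 + 1/(-192))² = (-58/3 - 1/192)² = (-3713/192)² = 13786369/36864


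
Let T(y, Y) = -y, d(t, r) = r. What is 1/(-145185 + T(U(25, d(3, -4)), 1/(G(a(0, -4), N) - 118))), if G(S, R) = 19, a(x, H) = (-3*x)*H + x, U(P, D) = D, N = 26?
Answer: -1/145181 ≈ -6.8880e-6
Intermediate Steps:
a(x, H) = x - 3*H*x (a(x, H) = -3*H*x + x = x - 3*H*x)
1/(-145185 + T(U(25, d(3, -4)), 1/(G(a(0, -4), N) - 118))) = 1/(-145185 - 1*(-4)) = 1/(-145185 + 4) = 1/(-145181) = -1/145181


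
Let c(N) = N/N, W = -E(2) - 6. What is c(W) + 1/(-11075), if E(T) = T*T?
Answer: 11074/11075 ≈ 0.99991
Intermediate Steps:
E(T) = T²
W = -10 (W = -1*2² - 6 = -1*4 - 6 = -4 - 6 = -10)
c(N) = 1
c(W) + 1/(-11075) = 1 + 1/(-11075) = 1 - 1/11075 = 11074/11075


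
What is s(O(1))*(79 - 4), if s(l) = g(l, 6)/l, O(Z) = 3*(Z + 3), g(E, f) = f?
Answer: 75/2 ≈ 37.500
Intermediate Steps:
O(Z) = 9 + 3*Z (O(Z) = 3*(3 + Z) = 9 + 3*Z)
s(l) = 6/l
s(O(1))*(79 - 4) = (6/(9 + 3*1))*(79 - 4) = (6/(9 + 3))*75 = (6/12)*75 = (6*(1/12))*75 = (½)*75 = 75/2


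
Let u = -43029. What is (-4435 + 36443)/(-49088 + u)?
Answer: -32008/92117 ≈ -0.34747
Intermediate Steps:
(-4435 + 36443)/(-49088 + u) = (-4435 + 36443)/(-49088 - 43029) = 32008/(-92117) = 32008*(-1/92117) = -32008/92117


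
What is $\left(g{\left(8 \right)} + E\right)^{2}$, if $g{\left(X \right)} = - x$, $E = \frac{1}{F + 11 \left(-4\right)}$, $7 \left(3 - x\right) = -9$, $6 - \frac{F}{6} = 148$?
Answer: $\frac{14753281}{802816} \approx 18.377$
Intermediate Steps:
$F = -852$ ($F = 36 - 888 = -852$)
$x = \frac{30}{7}$ ($x = 3 - - \frac{9}{7} = 3 + \frac{9}{7} = \frac{30}{7} \approx 4.2857$)
$E = - \frac{1}{896}$ ($E = \frac{1}{-852 + 11 \left(-4\right)} = \frac{1}{-852 - 44} = \frac{1}{-896} = - \frac{1}{896} \approx -0.0011161$)
$g{\left(X \right)} = - \frac{30}{7}$ ($g{\left(X \right)} = \left(-1\right) \frac{30}{7} = - \frac{30}{7}$)
$\left(g{\left(8 \right)} + E\right)^{2} = \left(- \frac{30}{7} - \frac{1}{896}\right)^{2} = \left(- \frac{3841}{896}\right)^{2} = \frac{14753281}{802816}$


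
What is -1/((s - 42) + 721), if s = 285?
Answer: -1/964 ≈ -0.0010373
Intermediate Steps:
-1/((s - 42) + 721) = -1/((285 - 42) + 721) = -1/(243 + 721) = -1/964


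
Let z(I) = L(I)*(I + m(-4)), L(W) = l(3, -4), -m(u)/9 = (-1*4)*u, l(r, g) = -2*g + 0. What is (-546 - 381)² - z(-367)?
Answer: 863417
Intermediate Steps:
l(r, g) = -2*g
m(u) = 36*u (m(u) = -9*(-1*4)*u = -(-36)*u = 36*u)
L(W) = 8 (L(W) = -2*(-4) = 8)
z(I) = -1152 + 8*I (z(I) = 8*(I + 36*(-4)) = 8*(I - 144) = 8*(-144 + I) = -1152 + 8*I)
(-546 - 381)² - z(-367) = (-546 - 381)² - (-1152 + 8*(-367)) = (-927)² - (-1152 - 2936) = 859329 - 1*(-4088) = 859329 + 4088 = 863417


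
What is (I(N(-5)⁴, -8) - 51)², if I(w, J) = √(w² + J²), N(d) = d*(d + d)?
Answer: 39062500002665 - 816*√610351562501 ≈ 3.9062e+13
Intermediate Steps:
N(d) = 2*d² (N(d) = d*(2*d) = 2*d²)
I(w, J) = √(J² + w²)
(I(N(-5)⁴, -8) - 51)² = (√((-8)² + ((2*(-5)²)⁴)²) - 51)² = (√(64 + ((2*25)⁴)²) - 51)² = (√(64 + (50⁴)²) - 51)² = (√(64 + 6250000²) - 51)² = (√(64 + 39062500000000) - 51)² = (√39062500000064 - 51)² = (8*√610351562501 - 51)² = (-51 + 8*√610351562501)²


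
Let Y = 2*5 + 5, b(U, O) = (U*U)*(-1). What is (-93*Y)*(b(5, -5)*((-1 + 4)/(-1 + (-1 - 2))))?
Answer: -104625/4 ≈ -26156.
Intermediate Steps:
b(U, O) = -U² (b(U, O) = U²*(-1) = -U²)
Y = 15 (Y = 10 + 5 = 15)
(-93*Y)*(b(5, -5)*((-1 + 4)/(-1 + (-1 - 2)))) = (-93*15)*((-1*5²)*((-1 + 4)/(-1 + (-1 - 2)))) = -1395*(-1*25)*3/(-1 - 3) = -(-34875)*3/(-4) = -(-34875)*3*(-¼) = -(-34875)*(-3)/4 = -1395*75/4 = -104625/4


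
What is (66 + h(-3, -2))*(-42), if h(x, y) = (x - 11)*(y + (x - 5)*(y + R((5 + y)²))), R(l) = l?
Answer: -36876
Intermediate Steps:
h(x, y) = (-11 + x)*(y + (-5 + x)*(y + (5 + y)²)) (h(x, y) = (x - 11)*(y + (x - 5)*(y + (5 + y)²)) = (-11 + x)*(y + (-5 + x)*(y + (5 + y)²)))
(66 + h(-3, -2))*(-42) = (66 + (44*(-2) + 55*(5 - 2)² - 2*(-3)² + (-3)²*(5 - 2)² - 16*(-3)*(5 - 2)² - 15*(-3)*(-2)))*(-42) = (66 + (-88 + 55*3² - 2*9 + 9*3² - 16*(-3)*3² - 90))*(-42) = (66 + (-88 + 55*9 - 18 + 9*9 - 16*(-3)*9 - 90))*(-42) = (66 + (-88 + 495 - 18 + 81 + 432 - 90))*(-42) = (66 + 812)*(-42) = 878*(-42) = -36876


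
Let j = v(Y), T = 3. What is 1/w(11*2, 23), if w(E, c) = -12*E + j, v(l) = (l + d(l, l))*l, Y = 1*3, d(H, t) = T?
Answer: -1/246 ≈ -0.0040650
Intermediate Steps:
d(H, t) = 3
Y = 3
v(l) = l*(3 + l) (v(l) = (l + 3)*l = (3 + l)*l = l*(3 + l))
j = 18 (j = 3*(3 + 3) = 3*6 = 18)
w(E, c) = 18 - 12*E (w(E, c) = -12*E + 18 = 18 - 12*E)
1/w(11*2, 23) = 1/(18 - 132*2) = 1/(18 - 12*22) = 1/(18 - 264) = 1/(-246) = -1/246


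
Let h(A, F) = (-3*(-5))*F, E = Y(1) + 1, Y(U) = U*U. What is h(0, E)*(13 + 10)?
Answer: 690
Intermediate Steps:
Y(U) = U²
E = 2 (E = 1² + 1 = 1 + 1 = 2)
h(A, F) = 15*F
h(0, E)*(13 + 10) = (15*2)*(13 + 10) = 30*23 = 690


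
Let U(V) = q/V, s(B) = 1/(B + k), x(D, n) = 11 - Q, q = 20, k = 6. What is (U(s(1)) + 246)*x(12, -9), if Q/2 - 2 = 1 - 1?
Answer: 2702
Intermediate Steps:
Q = 4 (Q = 4 + 2*(1 - 1) = 4 + 2*0 = 4 + 0 = 4)
x(D, n) = 7 (x(D, n) = 11 - 1*4 = 11 - 4 = 7)
s(B) = 1/(6 + B) (s(B) = 1/(B + 6) = 1/(6 + B))
U(V) = 20/V
(U(s(1)) + 246)*x(12, -9) = (20/(1/(6 + 1)) + 246)*7 = (20/(1/7) + 246)*7 = (20/(⅐) + 246)*7 = (20*7 + 246)*7 = (140 + 246)*7 = 386*7 = 2702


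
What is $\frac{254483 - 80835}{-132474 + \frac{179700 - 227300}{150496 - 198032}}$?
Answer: $- \frac{515908208}{393577279} \approx -1.3108$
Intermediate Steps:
$\frac{254483 - 80835}{-132474 + \frac{179700 - 227300}{150496 - 198032}} = \frac{254483 - 80835}{-132474 - \frac{47600}{-47536}} = \frac{173648}{-132474 - - \frac{2975}{2971}} = \frac{173648}{-132474 + \frac{2975}{2971}} = \frac{173648}{- \frac{393577279}{2971}} = 173648 \left(- \frac{2971}{393577279}\right) = - \frac{515908208}{393577279}$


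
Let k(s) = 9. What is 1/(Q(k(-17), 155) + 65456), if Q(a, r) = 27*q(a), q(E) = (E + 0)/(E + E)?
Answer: 2/130939 ≈ 1.5274e-5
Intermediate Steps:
q(E) = 1/2 (q(E) = E/((2*E)) = E*(1/(2*E)) = 1/2)
Q(a, r) = 27/2 (Q(a, r) = 27*(1/2) = 27/2)
1/(Q(k(-17), 155) + 65456) = 1/(27/2 + 65456) = 1/(130939/2) = 2/130939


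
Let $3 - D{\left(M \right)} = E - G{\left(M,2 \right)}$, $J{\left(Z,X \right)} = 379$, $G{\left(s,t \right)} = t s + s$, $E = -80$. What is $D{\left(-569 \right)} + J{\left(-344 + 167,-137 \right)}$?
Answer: $-1245$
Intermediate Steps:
$G{\left(s,t \right)} = s + s t$ ($G{\left(s,t \right)} = s t + s = s + s t$)
$D{\left(M \right)} = 83 + 3 M$ ($D{\left(M \right)} = 3 - \left(-80 - M \left(1 + 2\right)\right) = 3 - \left(-80 - M 3\right) = 3 - \left(-80 - 3 M\right) = 3 + \left(80 + 3 M\right) = 83 + 3 M$)
$D{\left(-569 \right)} + J{\left(-344 + 167,-137 \right)} = \left(83 + 3 \left(-569\right)\right) + 379 = \left(83 - 1707\right) + 379 = -1624 + 379 = -1245$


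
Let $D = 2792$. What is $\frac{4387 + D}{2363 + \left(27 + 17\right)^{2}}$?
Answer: $\frac{2393}{1433} \approx 1.6699$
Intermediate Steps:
$\frac{4387 + D}{2363 + \left(27 + 17\right)^{2}} = \frac{4387 + 2792}{2363 + \left(27 + 17\right)^{2}} = \frac{7179}{2363 + 44^{2}} = \frac{7179}{2363 + 1936} = \frac{7179}{4299} = 7179 \cdot \frac{1}{4299} = \frac{2393}{1433}$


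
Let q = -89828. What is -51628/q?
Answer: 12907/22457 ≈ 0.57474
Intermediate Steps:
-51628/q = -51628/(-89828) = -51628*(-1/89828) = 12907/22457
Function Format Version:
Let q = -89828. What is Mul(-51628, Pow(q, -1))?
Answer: Rational(12907, 22457) ≈ 0.57474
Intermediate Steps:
Mul(-51628, Pow(q, -1)) = Mul(-51628, Pow(-89828, -1)) = Mul(-51628, Rational(-1, 89828)) = Rational(12907, 22457)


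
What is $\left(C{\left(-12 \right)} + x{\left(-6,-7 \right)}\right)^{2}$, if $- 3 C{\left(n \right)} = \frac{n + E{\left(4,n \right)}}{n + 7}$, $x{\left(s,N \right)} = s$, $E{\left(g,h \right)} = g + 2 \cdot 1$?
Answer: $\frac{1024}{25} \approx 40.96$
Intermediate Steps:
$E{\left(g,h \right)} = 2 + g$ ($E{\left(g,h \right)} = g + 2 = 2 + g$)
$C{\left(n \right)} = - \frac{6 + n}{3 \left(7 + n\right)}$ ($C{\left(n \right)} = - \frac{\left(n + \left(2 + 4\right)\right) \frac{1}{n + 7}}{3} = - \frac{\left(n + 6\right) \frac{1}{7 + n}}{3} = - \frac{\left(6 + n\right) \frac{1}{7 + n}}{3} = - \frac{\frac{1}{7 + n} \left(6 + n\right)}{3} = - \frac{6 + n}{3 \left(7 + n\right)}$)
$\left(C{\left(-12 \right)} + x{\left(-6,-7 \right)}\right)^{2} = \left(\frac{-6 - -12}{3 \left(7 - 12\right)} - 6\right)^{2} = \left(\frac{-6 + 12}{3 \left(-5\right)} - 6\right)^{2} = \left(\frac{1}{3} \left(- \frac{1}{5}\right) 6 - 6\right)^{2} = \left(- \frac{2}{5} - 6\right)^{2} = \left(- \frac{32}{5}\right)^{2} = \frac{1024}{25}$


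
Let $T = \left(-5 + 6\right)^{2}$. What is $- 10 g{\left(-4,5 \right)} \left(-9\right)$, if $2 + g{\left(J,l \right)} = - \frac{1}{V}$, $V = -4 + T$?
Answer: $-150$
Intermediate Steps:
$T = 1$ ($T = 1^{2} = 1$)
$V = -3$ ($V = -4 + 1 = -3$)
$g{\left(J,l \right)} = - \frac{5}{3}$ ($g{\left(J,l \right)} = -2 - \frac{1}{-3} = -2 - - \frac{1}{3} = -2 + \frac{1}{3} = - \frac{5}{3}$)
$- 10 g{\left(-4,5 \right)} \left(-9\right) = \left(-10\right) \left(- \frac{5}{3}\right) \left(-9\right) = \frac{50}{3} \left(-9\right) = -150$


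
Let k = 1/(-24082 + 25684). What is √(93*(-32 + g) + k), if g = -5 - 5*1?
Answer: I*√1113819158/534 ≈ 62.498*I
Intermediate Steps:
g = -10 (g = -5 - 5 = -10)
k = 1/1602 ≈ 0.00062422
√(93*(-32 + g) + k) = √(93*(-32 - 10) + 1/1602) = √(93*(-42) + 1/1602) = √(-3906 + 1/1602) = √(-6257411/1602) = I*√1113819158/534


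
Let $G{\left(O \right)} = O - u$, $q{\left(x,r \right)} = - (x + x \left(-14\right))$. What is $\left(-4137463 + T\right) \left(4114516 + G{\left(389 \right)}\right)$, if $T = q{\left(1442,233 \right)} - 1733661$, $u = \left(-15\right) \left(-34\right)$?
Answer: $-24078994781310$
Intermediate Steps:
$q{\left(x,r \right)} = 13 x$ ($q{\left(x,r \right)} = - (x - 14 x) = - \left(-13\right) x = 13 x$)
$u = 510$
$T = -1714915$ ($T = 13 \cdot 1442 - 1733661 = 18746 - 1733661 = -1714915$)
$G{\left(O \right)} = -510 + O$ ($G{\left(O \right)} = O - 510 = -510 + O$)
$\left(-4137463 + T\right) \left(4114516 + G{\left(389 \right)}\right) = \left(-4137463 - 1714915\right) \left(4114516 + \left(-510 + 389\right)\right) = - 5852378 \left(4114516 - 121\right) = \left(-5852378\right) 4114395 = -24078994781310$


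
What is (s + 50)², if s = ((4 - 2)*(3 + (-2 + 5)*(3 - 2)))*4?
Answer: 9604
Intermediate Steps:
s = 48 (s = (2*(3 + 3*1))*4 = (2*(3 + 3))*4 = (2*6)*4 = 12*4 = 48)
(s + 50)² = (48 + 50)² = 98² = 9604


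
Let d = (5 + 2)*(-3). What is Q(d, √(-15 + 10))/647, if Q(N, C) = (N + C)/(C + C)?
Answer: 1/1294 + 21*I*√5/6470 ≈ 0.0007728 + 0.0072577*I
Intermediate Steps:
d = -21 (d = 7*(-3) = -21)
Q(N, C) = (C + N)/(2*C) (Q(N, C) = (C + N)/((2*C)) = (C + N)*(1/(2*C)) = (C + N)/(2*C))
Q(d, √(-15 + 10))/647 = ((√(-15 + 10) - 21)/(2*(√(-15 + 10))))/647 = ((√(-5) - 21)/(2*(√(-5))))*(1/647) = ((I*√5 - 21)/(2*((I*√5))))*(1/647) = ((-I*√5/5)*(-21 + I*√5)/2)*(1/647) = -I*√5*(-21 + I*√5)/10*(1/647) = -I*√5*(-21 + I*√5)/6470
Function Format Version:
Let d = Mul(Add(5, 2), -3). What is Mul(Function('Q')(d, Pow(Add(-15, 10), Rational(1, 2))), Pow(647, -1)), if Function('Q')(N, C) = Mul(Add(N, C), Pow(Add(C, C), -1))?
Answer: Add(Rational(1, 1294), Mul(Rational(21, 6470), I, Pow(5, Rational(1, 2)))) ≈ Add(0.00077280, Mul(0.0072577, I))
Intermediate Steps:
d = -21 (d = Mul(7, -3) = -21)
Function('Q')(N, C) = Mul(Rational(1, 2), Pow(C, -1), Add(C, N)) (Function('Q')(N, C) = Mul(Add(C, N), Pow(Mul(2, C), -1)) = Mul(Add(C, N), Mul(Rational(1, 2), Pow(C, -1))) = Mul(Rational(1, 2), Pow(C, -1), Add(C, N)))
Mul(Function('Q')(d, Pow(Add(-15, 10), Rational(1, 2))), Pow(647, -1)) = Mul(Mul(Rational(1, 2), Pow(Pow(Add(-15, 10), Rational(1, 2)), -1), Add(Pow(Add(-15, 10), Rational(1, 2)), -21)), Pow(647, -1)) = Mul(Mul(Rational(1, 2), Pow(Pow(-5, Rational(1, 2)), -1), Add(Pow(-5, Rational(1, 2)), -21)), Rational(1, 647)) = Mul(Mul(Rational(1, 2), Pow(Mul(I, Pow(5, Rational(1, 2))), -1), Add(Mul(I, Pow(5, Rational(1, 2))), -21)), Rational(1, 647)) = Mul(Mul(Rational(1, 2), Mul(Rational(-1, 5), I, Pow(5, Rational(1, 2))), Add(-21, Mul(I, Pow(5, Rational(1, 2))))), Rational(1, 647)) = Mul(Mul(Rational(-1, 10), I, Pow(5, Rational(1, 2)), Add(-21, Mul(I, Pow(5, Rational(1, 2))))), Rational(1, 647)) = Mul(Rational(-1, 6470), I, Pow(5, Rational(1, 2)), Add(-21, Mul(I, Pow(5, Rational(1, 2)))))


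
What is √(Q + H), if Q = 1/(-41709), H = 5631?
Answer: √9795916633002/41709 ≈ 75.040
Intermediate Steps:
Q = -1/41709 ≈ -2.3976e-5
√(Q + H) = √(-1/41709 + 5631) = √(234863378/41709) = √9795916633002/41709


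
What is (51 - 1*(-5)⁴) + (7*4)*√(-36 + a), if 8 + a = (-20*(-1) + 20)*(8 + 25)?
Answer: -574 + 56*√319 ≈ 426.19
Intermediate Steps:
a = 1312 (a = -8 + (-20*(-1) + 20)*(8 + 25) = -8 + (20 + 20)*33 = -8 + 40*33 = -8 + 1320 = 1312)
(51 - 1*(-5)⁴) + (7*4)*√(-36 + a) = (51 - 1*(-5)⁴) + (7*4)*√(-36 + 1312) = (51 - 1*625) + 28*√1276 = (51 - 625) + 28*(2*√319) = -574 + 56*√319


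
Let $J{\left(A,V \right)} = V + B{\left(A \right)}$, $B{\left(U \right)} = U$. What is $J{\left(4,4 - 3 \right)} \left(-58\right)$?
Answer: $-290$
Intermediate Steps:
$J{\left(A,V \right)} = A + V$ ($J{\left(A,V \right)} = V + A = A + V$)
$J{\left(4,4 - 3 \right)} \left(-58\right) = \left(4 + \left(4 - 3\right)\right) \left(-58\right) = \left(4 + 1\right) \left(-58\right) = 5 \left(-58\right) = -290$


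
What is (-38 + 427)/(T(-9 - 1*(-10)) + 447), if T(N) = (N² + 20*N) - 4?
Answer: 389/464 ≈ 0.83836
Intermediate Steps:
T(N) = -4 + N² + 20*N
(-38 + 427)/(T(-9 - 1*(-10)) + 447) = (-38 + 427)/((-4 + (-9 - 1*(-10))² + 20*(-9 - 1*(-10))) + 447) = 389/((-4 + (-9 + 10)² + 20*(-9 + 10)) + 447) = 389/((-4 + 1² + 20*1) + 447) = 389/((-4 + 1 + 20) + 447) = 389/(17 + 447) = 389/464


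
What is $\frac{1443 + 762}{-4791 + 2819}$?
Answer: $- \frac{2205}{1972} \approx -1.1182$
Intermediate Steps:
$\frac{1443 + 762}{-4791 + 2819} = \frac{2205}{-1972} = 2205 \left(- \frac{1}{1972}\right) = - \frac{2205}{1972}$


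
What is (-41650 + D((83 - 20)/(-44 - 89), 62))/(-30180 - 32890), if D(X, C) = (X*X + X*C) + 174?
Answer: 14983357/22768270 ≈ 0.65808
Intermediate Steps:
D(X, C) = 174 + X² + C*X (D(X, C) = (X² + C*X) + 174 = 174 + X² + C*X)
(-41650 + D((83 - 20)/(-44 - 89), 62))/(-30180 - 32890) = (-41650 + (174 + ((83 - 20)/(-44 - 89))² + 62*((83 - 20)/(-44 - 89))))/(-30180 - 32890) = (-41650 + (174 + (63/(-133))² + 62*(63/(-133))))/(-63070) = (-41650 + (174 + (63*(-1/133))² + 62*(63*(-1/133))))*(-1/63070) = (-41650 + (174 + (-9/19)² + 62*(-9/19)))*(-1/63070) = (-41650 + (174 + 81/361 - 558/19))*(-1/63070) = (-41650 + 52293/361)*(-1/63070) = -14983357/361*(-1/63070) = 14983357/22768270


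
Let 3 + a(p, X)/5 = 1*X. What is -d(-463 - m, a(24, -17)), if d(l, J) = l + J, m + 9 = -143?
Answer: 411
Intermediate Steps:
m = -152 (m = -9 - 143 = -152)
a(p, X) = -15 + 5*X (a(p, X) = -15 + 5*(1*X) = -15 + 5*X)
d(l, J) = J + l
-d(-463 - m, a(24, -17)) = -((-15 + 5*(-17)) + (-463 - 1*(-152))) = -((-15 - 85) + (-463 + 152)) = -(-100 - 311) = -1*(-411) = 411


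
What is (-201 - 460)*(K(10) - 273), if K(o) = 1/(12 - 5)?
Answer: 1262510/7 ≈ 1.8036e+5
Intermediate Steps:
K(o) = ⅐ (K(o) = 1/7 = ⅐)
(-201 - 460)*(K(10) - 273) = (-201 - 460)*(⅐ - 273) = -661*(-1910/7) = 1262510/7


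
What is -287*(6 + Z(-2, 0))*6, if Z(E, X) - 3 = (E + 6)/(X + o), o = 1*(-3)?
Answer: -13202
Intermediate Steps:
o = -3
Z(E, X) = 3 + (6 + E)/(-3 + X) (Z(E, X) = 3 + (E + 6)/(X - 3) = 3 + (6 + E)/(-3 + X))
-287*(6 + Z(-2, 0))*6 = -287*(6 + (-3 - 2 + 3*0)/(-3 + 0))*6 = -287*(6 + (-3 - 2 + 0)/(-3))*6 = -287*(6 - ⅓*(-5))*6 = -287*(6 + 5/3)*6 = -6601*6/3 = -287*46 = -13202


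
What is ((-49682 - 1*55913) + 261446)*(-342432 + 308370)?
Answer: -5308596762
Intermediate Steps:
((-49682 - 1*55913) + 261446)*(-342432 + 308370) = ((-49682 - 55913) + 261446)*(-34062) = (-105595 + 261446)*(-34062) = 155851*(-34062) = -5308596762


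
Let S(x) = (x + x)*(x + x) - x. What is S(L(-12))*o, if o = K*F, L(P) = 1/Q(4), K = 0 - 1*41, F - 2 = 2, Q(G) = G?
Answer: 0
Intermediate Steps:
F = 4 (F = 2 + 2 = 4)
K = -41 (K = 0 - 41 = -41)
L(P) = 1/4
S(x) = -x + 4*x**2 (S(x) = (2*x)*(2*x) - x = 4*x**2 - x = -x + 4*x**2)
o = -164 (o = -41*4 = -164)
S(L(-12))*o = ((-1 + 4*(1/4))/4)*(-164) = ((-1 + 1)/4)*(-164) = ((1/4)*0)*(-164) = 0*(-164) = 0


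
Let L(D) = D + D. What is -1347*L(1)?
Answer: -2694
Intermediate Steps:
L(D) = 2*D
-1347*L(1) = -2694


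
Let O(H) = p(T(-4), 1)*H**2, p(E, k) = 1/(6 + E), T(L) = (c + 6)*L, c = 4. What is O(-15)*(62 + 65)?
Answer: -28575/34 ≈ -840.44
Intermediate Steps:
T(L) = 10*L (T(L) = (4 + 6)*L = 10*L)
O(H) = -H**2/34 (O(H) = H**2/(6 + 10*(-4)) = H**2/(6 - 40) = H**2/(-34) = -H**2/34)
O(-15)*(62 + 65) = (-1/34*(-15)**2)*(62 + 65) = -1/34*225*127 = -225/34*127 = -28575/34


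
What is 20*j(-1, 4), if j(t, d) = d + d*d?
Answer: 400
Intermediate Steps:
j(t, d) = d + d²
20*j(-1, 4) = 20*(4*(1 + 4)) = 20*(4*5) = 20*20 = 400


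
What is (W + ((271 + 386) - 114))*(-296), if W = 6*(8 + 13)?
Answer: -198024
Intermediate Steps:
W = 126 (W = 6*21 = 126)
(W + ((271 + 386) - 114))*(-296) = (126 + ((271 + 386) - 114))*(-296) = (126 + (657 - 114))*(-296) = (126 + 543)*(-296) = 669*(-296) = -198024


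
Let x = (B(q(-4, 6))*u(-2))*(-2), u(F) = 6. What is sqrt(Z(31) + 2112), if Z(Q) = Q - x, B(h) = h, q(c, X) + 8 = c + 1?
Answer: sqrt(2011) ≈ 44.844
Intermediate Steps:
q(c, X) = -7 + c (q(c, X) = -8 + (c + 1) = -8 + (1 + c) = -7 + c)
x = 132 (x = ((-7 - 4)*6)*(-2) = -11*6*(-2) = -66*(-2) = 132)
Z(Q) = -132 + Q (Z(Q) = Q - 1*132 = Q - 132 = -132 + Q)
sqrt(Z(31) + 2112) = sqrt((-132 + 31) + 2112) = sqrt(-101 + 2112) = sqrt(2011)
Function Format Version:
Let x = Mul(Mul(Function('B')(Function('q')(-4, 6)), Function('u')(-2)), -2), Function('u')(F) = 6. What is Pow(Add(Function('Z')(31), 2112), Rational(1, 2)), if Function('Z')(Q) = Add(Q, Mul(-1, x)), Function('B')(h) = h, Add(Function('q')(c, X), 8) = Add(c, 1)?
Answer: Pow(2011, Rational(1, 2)) ≈ 44.844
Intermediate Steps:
Function('q')(c, X) = Add(-7, c) (Function('q')(c, X) = Add(-8, Add(c, 1)) = Add(-8, Add(1, c)) = Add(-7, c))
x = 132 (x = Mul(Mul(Add(-7, -4), 6), -2) = Mul(Mul(-11, 6), -2) = Mul(-66, -2) = 132)
Function('Z')(Q) = Add(-132, Q) (Function('Z')(Q) = Add(Q, Mul(-1, 132)) = Add(Q, -132) = Add(-132, Q))
Pow(Add(Function('Z')(31), 2112), Rational(1, 2)) = Pow(Add(Add(-132, 31), 2112), Rational(1, 2)) = Pow(Add(-101, 2112), Rational(1, 2)) = Pow(2011, Rational(1, 2))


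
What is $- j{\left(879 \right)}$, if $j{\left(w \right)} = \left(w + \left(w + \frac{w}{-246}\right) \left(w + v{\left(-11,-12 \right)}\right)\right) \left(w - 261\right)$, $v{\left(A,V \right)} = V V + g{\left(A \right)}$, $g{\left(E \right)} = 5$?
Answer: $- \frac{22824920922}{41} \approx -5.5671 \cdot 10^{8}$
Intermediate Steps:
$v{\left(A,V \right)} = 5 + V^{2}$ ($v{\left(A,V \right)} = V V + 5 = V^{2} + 5 = 5 + V^{2}$)
$j{\left(w \right)} = \left(-261 + w\right) \left(w + \frac{245 w \left(149 + w\right)}{246}\right)$ ($j{\left(w \right)} = \left(w + \left(w + \frac{w}{-246}\right) \left(w + \left(5 + \left(-12\right)^{2}\right)\right)\right) \left(w - 261\right) = \left(w + \left(w + w \left(- \frac{1}{246}\right)\right) \left(w + \left(5 + 144\right)\right)\right) \left(-261 + w\right) = \left(w + \left(w - \frac{w}{246}\right) \left(w + 149\right)\right) \left(-261 + w\right) = \left(w + \frac{245 w}{246} \left(149 + w\right)\right) \left(-261 + w\right) = \left(w + \frac{245 w \left(149 + w\right)}{246}\right) \left(-261 + w\right) = \left(-261 + w\right) \left(w + \frac{245 w \left(149 + w\right)}{246}\right)$)
$- j{\left(879 \right)} = - \frac{879 \left(-9592011 - 23903526 + 245 \cdot 879^{2}\right)}{246} = - \frac{879 \left(-9592011 - 23903526 + 245 \cdot 772641\right)}{246} = - \frac{879 \left(-9592011 - 23903526 + 189297045\right)}{246} = - \frac{879 \cdot 155801508}{246} = \left(-1\right) \frac{22824920922}{41} = - \frac{22824920922}{41}$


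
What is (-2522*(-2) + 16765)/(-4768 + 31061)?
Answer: 21809/26293 ≈ 0.82946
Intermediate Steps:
(-2522*(-2) + 16765)/(-4768 + 31061) = (5044 + 16765)/26293 = 21809*(1/26293) = 21809/26293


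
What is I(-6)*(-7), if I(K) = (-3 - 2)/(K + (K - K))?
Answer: -35/6 ≈ -5.8333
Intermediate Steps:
I(K) = -5/K (I(K) = -5/(K + 0) = -5/K)
I(-6)*(-7) = -5/(-6)*(-7) = -5*(-1/6)*(-7) = (5/6)*(-7) = -35/6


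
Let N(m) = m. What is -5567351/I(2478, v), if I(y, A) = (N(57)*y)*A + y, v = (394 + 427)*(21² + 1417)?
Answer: -5567351/215459193306 ≈ -2.5839e-5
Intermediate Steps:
v = 1525418 (v = 821*(441 + 1417) = 821*1858 = 1525418)
I(y, A) = y + 57*A*y (I(y, A) = (57*y)*A + y = 57*A*y + y = y + 57*A*y)
-5567351/I(2478, v) = -5567351*1/(2478*(1 + 57*1525418)) = -5567351*1/(2478*(1 + 86948826)) = -5567351/(2478*86948827) = -5567351/215459193306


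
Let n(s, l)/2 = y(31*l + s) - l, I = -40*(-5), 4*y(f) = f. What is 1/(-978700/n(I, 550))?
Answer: -301/39148 ≈ -0.0076888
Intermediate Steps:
y(f) = f/4
I = 200
n(s, l) = s/2 + 27*l/2 (n(s, l) = 2*((31*l + s)/4 - l) = 2*((s + 31*l)/4 - l) = 2*((s/4 + 31*l/4) - l) = 2*(s/4 + 27*l/4) = s/2 + 27*l/2)
1/(-978700/n(I, 550)) = 1/(-978700/((½)*200 + (27/2)*550)) = 1/(-978700/(100 + 7425)) = 1/(-978700/7525) = 1/(-978700*1/7525) = 1/(-39148/301) = -301/39148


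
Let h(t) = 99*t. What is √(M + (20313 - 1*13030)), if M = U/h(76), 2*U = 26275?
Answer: √45821519062/2508 ≈ 85.351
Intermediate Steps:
U = 26275/2 (U = (½)*26275 = 26275/2 ≈ 13138.)
M = 26275/15048 (M = 26275/(2*((99*76))) = (26275/2)/7524 = (26275/2)*(1/7524) = 26275/15048 ≈ 1.7461)
√(M + (20313 - 1*13030)) = √(26275/15048 + (20313 - 1*13030)) = √(26275/15048 + (20313 - 13030)) = √(26275/15048 + 7283) = √(109620859/15048) = √45821519062/2508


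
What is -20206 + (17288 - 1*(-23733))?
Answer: 20815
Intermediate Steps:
-20206 + (17288 - 1*(-23733)) = -20206 + (17288 + 23733) = -20206 + 41021 = 20815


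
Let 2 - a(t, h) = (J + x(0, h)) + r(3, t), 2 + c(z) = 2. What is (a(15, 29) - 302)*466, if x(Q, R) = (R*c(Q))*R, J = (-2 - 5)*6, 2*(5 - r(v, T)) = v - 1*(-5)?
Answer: -120694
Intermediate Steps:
r(v, T) = 5/2 - v/2 (r(v, T) = 5 - (v - 1*(-5))/2 = 5 - (v + 5)/2 = 5 - (5 + v)/2 = 5 + (-5/2 - v/2) = 5/2 - v/2)
c(z) = 0 (c(z) = -2 + 2 = 0)
J = -42 (J = -7*6 = -42)
x(Q, R) = 0 (x(Q, R) = (R*0)*R = 0*R = 0)
a(t, h) = 43 (a(t, h) = 2 - ((-42 + 0) + (5/2 - 1/2*3)) = 2 - (-42 + (5/2 - 3/2)) = 2 - (-42 + 1) = 2 - 1*(-41) = 2 + 41 = 43)
(a(15, 29) - 302)*466 = (43 - 302)*466 = -259*466 = -120694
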